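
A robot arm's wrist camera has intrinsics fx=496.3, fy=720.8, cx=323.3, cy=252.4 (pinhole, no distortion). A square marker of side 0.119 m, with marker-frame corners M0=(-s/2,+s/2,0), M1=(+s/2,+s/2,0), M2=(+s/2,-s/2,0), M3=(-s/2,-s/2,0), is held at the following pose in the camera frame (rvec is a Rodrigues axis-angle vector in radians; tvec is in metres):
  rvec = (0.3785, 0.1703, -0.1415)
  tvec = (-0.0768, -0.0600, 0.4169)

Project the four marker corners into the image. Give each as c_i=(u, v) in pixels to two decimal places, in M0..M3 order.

c0=(185.44, 253.98) c1=(313.18, 232.89) c2=(286.15, 25.55) c3=(146.68, 60.41)

Intrinsics K: fx=496.3, fy=720.8, cx=323.3, cy=252.4
Marker side s = 0.119 m; corners in marker frame (Z=0):
  M0 = (-0.0595, +0.0595, 0)
  M1 = (+0.0595, +0.0595, 0)
  M2 = (+0.0595, -0.0595, 0)
  M3 = (-0.0595, -0.0595, 0)
rvec = (0.3785, 0.1703, -0.1415), |rvec| = θ = 0.43850 rad = 25.124°
Rodrigues: sinθ=0.42459, 1−cosθ=0.09461; R = I + sinθ·[k]× + (1−cosθ)·[k]×²:
    [+0.97588 +0.16872 +0.13854]
    [-0.10529 +0.91966 -0.37834]
    [-0.19125 +0.35463 +0.91524]
t = (-0.0768, -0.0600, 0.4169) m
M0: Pc = R·M0+t = (-0.12483, +0.00098, +0.44938); u = 496.3·(-0.12483)/0.44938 + 323.3 = 185.4412, v = 720.8·(+0.00098)/0.44938 + 252.4 = 253.9792
M1: Pc = R·M1+t = (-0.00870, -0.01155, +0.42662); u = 496.3·(-0.00870)/0.42662 + 323.3 = 313.1836, v = 720.8·(-0.01155)/0.42662 + 252.4 = 232.8936
M2: Pc = R·M2+t = (-0.02877, -0.12098, +0.38442); u = 496.3·(-0.02877)/0.38442 + 323.3 = 286.1513, v = 720.8·(-0.12098)/0.38442 + 252.4 = 25.5503
M3: Pc = R·M3+t = (-0.14490, -0.10845, +0.40718); u = 496.3·(-0.14490)/0.40718 + 323.3 = 146.6803, v = 720.8·(-0.10845)/0.40718 + 252.4 = 60.4102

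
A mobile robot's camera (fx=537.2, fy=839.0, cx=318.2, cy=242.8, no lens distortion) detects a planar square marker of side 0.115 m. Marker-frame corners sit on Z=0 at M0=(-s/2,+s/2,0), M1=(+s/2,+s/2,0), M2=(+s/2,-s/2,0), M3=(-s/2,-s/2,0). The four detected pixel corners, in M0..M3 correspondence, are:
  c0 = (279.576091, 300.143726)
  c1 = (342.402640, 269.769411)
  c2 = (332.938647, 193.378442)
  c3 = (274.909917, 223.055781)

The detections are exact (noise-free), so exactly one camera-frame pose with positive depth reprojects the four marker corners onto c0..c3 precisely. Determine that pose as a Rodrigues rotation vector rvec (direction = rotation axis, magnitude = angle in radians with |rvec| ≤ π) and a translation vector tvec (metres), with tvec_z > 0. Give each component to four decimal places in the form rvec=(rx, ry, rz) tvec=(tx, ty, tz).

Intrinsics K: fx=537.2, fy=839.0, cx=318.2, cy=242.8
Marker side s = 0.115 m; corners in marker frame (Z=0):
  M0 = (-0.0575, +0.0575, 0)
  M1 = (+0.0575, +0.0575, 0)
  M2 = (+0.0575, -0.0575, 0)
  M3 = (-0.0575, -0.0575, 0)
Detected image corners:
  c0 = (279.576091, 300.143726) px
  c1 = (342.402640, 269.769411) px
  c2 = (332.938647, 193.378442) px
  c3 = (274.909917, 223.055781) px
Planar DLT: solve 8×8 A·h = b for H (H[2,2]=1):
  H  [+468.45243 -144.48551 +307.00335]
  H  [-306.05342 +502.35434 +245.26856]
  H  [-0.18280 -0.66904 +1.00000]
B = K⁻¹H; ‖b₁‖=1.044836, ‖b₂‖=1.044836; λ = 2/(‖b₁‖+‖b₂‖) = 0.957088, sign → tz>0 ⇒ λ=+0.957088
r₁ = λ·B[:,0] = (+0.93824,-0.29850,-0.17495); r₂ = λ·B[:,1] = (+0.12187,+0.75837,-0.64033)
r₃ = r₁×r₂ = (+0.32382,+0.57946,+0.74791); SVD([r₁ r₂ r₃]) → R = UVᵀ:
  R  [+0.93824 +0.12187 +0.32382]
  R  [-0.29850 +0.75837 +0.57946]
  R  [-0.17495 -0.64033 +0.74791]
t = (-0.01995, +0.00282, +0.95709) m
tr R = 2.444511; θ = arccos((tr R − 1)/2) = 0.763738 rad = 43.759°
axis k = ((R−Rᵀ)₃₂, (R−Rᵀ)₁₃, (R−Rᵀ)₂₁) / (2 sinθ) = (-0.881831, +0.360581, -0.303899)
rvec = θ·k = (-0.673488, +0.275389, -0.232100)

rvec=(-0.6735, 0.2754, -0.2321) tvec=(-0.0199, 0.0028, 0.9571)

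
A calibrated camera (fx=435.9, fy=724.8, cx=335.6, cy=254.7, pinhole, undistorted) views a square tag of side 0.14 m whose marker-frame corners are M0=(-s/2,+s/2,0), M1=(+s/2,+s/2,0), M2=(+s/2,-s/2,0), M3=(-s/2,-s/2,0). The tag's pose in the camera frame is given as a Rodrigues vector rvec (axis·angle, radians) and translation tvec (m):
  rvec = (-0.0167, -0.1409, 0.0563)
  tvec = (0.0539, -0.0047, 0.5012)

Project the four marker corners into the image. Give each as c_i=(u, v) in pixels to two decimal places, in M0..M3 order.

c0=(318.57, 345.19) c1=(437.62, 353.11) c2=(443.58, 154.88) c3=(325.47, 139.13)

Intrinsics K: fx=435.9, fy=724.8, cx=335.6, cy=254.7
Marker side s = 0.14 m; corners in marker frame (Z=0):
  M0 = (-0.0700, +0.0700, 0)
  M1 = (+0.0700, +0.0700, 0)
  M2 = (+0.0700, -0.0700, 0)
  M3 = (-0.0700, -0.0700, 0)
rvec = (-0.0167, -0.1409, 0.0563), |rvec| = θ = 0.15265 rad = 8.746°
Rodrigues: sinθ=0.15206, 1−cosθ=0.01163; R = I + sinθ·[k]× + (1−cosθ)·[k]×²:
    [+0.98851 -0.05491 -0.14082]
    [+0.05726 +0.99828 +0.01268]
    [+0.13988 -0.02059 +0.98995]
t = (0.0539, -0.0047, 0.5012) m
M0: Pc = R·M0+t = (-0.01914, +0.06117, +0.48997); u = 435.9·(-0.01914)/0.48997 + 335.6 = 318.5727, v = 724.8·(+0.06117)/0.48997 + 254.7 = 345.1902
M1: Pc = R·M1+t = (+0.11925, +0.06919, +0.50955); u = 435.9·(+0.11925)/0.50955 + 335.6 = 437.6156, v = 724.8·(+0.06919)/0.50955 + 254.7 = 353.1143
M2: Pc = R·M2+t = (+0.12694, -0.07057, +0.51243); u = 435.9·(+0.12694)/0.51243 + 335.6 = 443.5805, v = 724.8·(-0.07057)/0.51243 + 254.7 = 154.8816
M3: Pc = R·M3+t = (-0.01145, -0.07859, +0.49285); u = 435.9·(-0.01145)/0.49285 + 335.6 = 325.4711, v = 724.8·(-0.07859)/0.49285 + 254.7 = 139.1269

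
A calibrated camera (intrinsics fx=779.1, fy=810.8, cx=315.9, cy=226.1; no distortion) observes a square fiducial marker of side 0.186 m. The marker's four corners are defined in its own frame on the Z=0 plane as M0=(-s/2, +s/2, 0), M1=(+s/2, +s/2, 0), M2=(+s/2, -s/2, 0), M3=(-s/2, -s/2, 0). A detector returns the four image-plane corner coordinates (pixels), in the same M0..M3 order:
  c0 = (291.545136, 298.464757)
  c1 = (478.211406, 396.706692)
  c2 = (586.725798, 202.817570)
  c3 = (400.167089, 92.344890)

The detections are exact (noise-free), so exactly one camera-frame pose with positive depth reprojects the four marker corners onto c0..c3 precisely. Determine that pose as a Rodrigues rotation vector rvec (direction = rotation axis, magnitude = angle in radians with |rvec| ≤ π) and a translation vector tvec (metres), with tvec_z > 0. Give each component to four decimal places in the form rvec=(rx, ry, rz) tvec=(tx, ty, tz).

rvec=(0.1348, -0.1407, 0.4906) tvec=(0.1052, 0.0195, 0.6573)

Intrinsics K: fx=779.1, fy=810.8, cx=315.9, cy=226.1
Marker side s = 0.186 m; corners in marker frame (Z=0):
  M0 = (-0.0930, +0.0930, 0)
  M1 = (+0.0930, +0.0930, 0)
  M2 = (+0.0930, -0.0930, 0)
  M3 = (-0.0930, -0.0930, 0)
Detected image corners:
  c0 = (291.545136, 298.464757) px
  c1 = (478.211406, 396.706692) px
  c2 = (586.725798, 202.817570) px
  c3 = (400.167089, 92.344890) px
Planar DLT: solve 8×8 A·h = b for H (H[2,2]=1):
  H  [+1114.60443 -520.29695 +440.63293]
  H  [+623.37050 +1110.25836 +250.15594]
  H  [+0.25345 +0.14436 +1.00000]
B = K⁻¹H; ‖b₁‖=1.521473, ‖b₂‖=1.521473; λ = 2/(‖b₁‖+‖b₂‖) = 0.657258, sign → tz>0 ⇒ λ=+0.657258
r₁ = λ·B[:,0] = (+0.87275,+0.45887,+0.16658); r₂ = λ·B[:,1] = (-0.47740,+0.87355,+0.09488)
r₃ = r₁×r₂ = (-0.10198,-0.16233,+0.98145); SVD([r₁ r₂ r₃]) → R = UVᵀ:
  R  [+0.87275 -0.47740 -0.10198]
  R  [+0.45887 +0.87355 -0.16233]
  R  [+0.16658 +0.09488 +0.98145]
t = (+0.10523, +0.01950, +0.65726) m
tr R = 2.727749; θ = arccos((tr R − 1)/2) = 0.527885 rad = 30.246°
axis k = ((R−Rᵀ)₃₂, (R−Rᵀ)₁₃, (R−Rᵀ)₂₁) / (2 sinθ) = (+0.255320, -0.266591, +0.929377)
rvec = θ·k = (+0.134780, -0.140729, +0.490604)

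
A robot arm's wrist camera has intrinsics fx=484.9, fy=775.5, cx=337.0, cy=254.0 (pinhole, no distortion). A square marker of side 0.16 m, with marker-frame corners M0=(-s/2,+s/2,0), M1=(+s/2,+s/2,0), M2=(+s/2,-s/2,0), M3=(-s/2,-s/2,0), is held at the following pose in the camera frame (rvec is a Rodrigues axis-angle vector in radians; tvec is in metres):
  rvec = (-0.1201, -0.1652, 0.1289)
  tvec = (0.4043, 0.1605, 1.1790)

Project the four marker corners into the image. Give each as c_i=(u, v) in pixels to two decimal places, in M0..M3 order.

c0=(469.79, 407.11) c1=(531.24, 418.32) c2=(535.50, 313.84) c3=(475.22, 300.61)

Intrinsics K: fx=484.9, fy=775.5, cx=337.0, cy=254.0
Marker side s = 0.16 m; corners in marker frame (Z=0):
  M0 = (-0.0800, +0.0800, 0)
  M1 = (+0.0800, +0.0800, 0)
  M2 = (+0.0800, -0.0800, 0)
  M3 = (-0.0800, -0.0800, 0)
rvec = (-0.1201, -0.1652, 0.1289), |rvec| = θ = 0.24152 rad = 13.838°
Rodrigues: sinθ=0.23918, 1−cosθ=0.02902; R = I + sinθ·[k]× + (1−cosθ)·[k]×²:
    [+0.97815 -0.11778 -0.17130]
    [+0.13752 +0.98456 +0.10834]
    [+0.15590 -0.12953 +0.97924]
t = (0.4043, 0.1605, 1.1790) m
M0: Pc = R·M0+t = (+0.31663, +0.22826, +1.15617); u = 484.9·(+0.31663)/1.15617 + 337.0 = 469.7938, v = 775.5·(+0.22826)/1.15617 + 254.0 = 407.1075
M1: Pc = R·M1+t = (+0.47313, +0.25027, +1.18111); u = 484.9·(+0.47313)/1.18111 + 337.0 = 531.2418, v = 775.5·(+0.25027)/1.18111 + 254.0 = 418.3214
M2: Pc = R·M2+t = (+0.49197, +0.09274, +1.20183); u = 484.9·(+0.49197)/1.20183 + 337.0 = 535.4953, v = 775.5·(+0.09274)/1.20183 + 254.0 = 313.8401
M3: Pc = R·M3+t = (+0.33547, +0.07073, +1.17689); u = 484.9·(+0.33547)/1.17689 + 337.0 = 475.2196, v = 775.5·(+0.07073)/1.17689 + 254.0 = 300.6093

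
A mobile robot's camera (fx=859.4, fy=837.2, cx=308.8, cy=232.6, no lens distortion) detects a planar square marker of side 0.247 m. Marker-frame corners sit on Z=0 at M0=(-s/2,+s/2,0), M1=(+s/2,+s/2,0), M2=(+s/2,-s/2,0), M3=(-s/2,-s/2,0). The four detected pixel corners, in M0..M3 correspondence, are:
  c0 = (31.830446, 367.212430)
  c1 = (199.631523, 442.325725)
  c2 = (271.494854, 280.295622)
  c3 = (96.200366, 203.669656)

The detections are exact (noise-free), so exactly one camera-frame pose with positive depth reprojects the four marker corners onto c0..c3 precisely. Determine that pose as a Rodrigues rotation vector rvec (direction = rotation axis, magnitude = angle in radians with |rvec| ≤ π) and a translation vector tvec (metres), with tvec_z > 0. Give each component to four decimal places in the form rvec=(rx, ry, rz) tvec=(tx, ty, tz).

rvec=(0.1709, 0.0798, 0.4137) tvec=(-0.2087, 0.1234, 1.1202)

Intrinsics K: fx=859.4, fy=837.2, cx=308.8, cy=232.6
Marker side s = 0.247 m; corners in marker frame (Z=0):
  M0 = (-0.1235, +0.1235, 0)
  M1 = (+0.1235, +0.1235, 0)
  M2 = (+0.1235, -0.1235, 0)
  M3 = (-0.1235, -0.1235, 0)
Detected image corners:
  c0 = (31.830446, 367.212430) px
  c1 = (199.631523, 442.325725) px
  c2 = (271.494854, 280.295622) px
  c3 = (96.200366, 203.669656) px
Planar DLT: solve 8×8 A·h = b for H (H[2,2]=1):
  H  [+688.55940 -251.46377 +148.70811]
  H  [+294.87791 +711.40238 +324.82552]
  H  [-0.03781 +0.16184 +1.00000]
B = K⁻¹H; ‖b₁‖=0.892685, ‖b₂‖=0.892685; λ = 2/(‖b₁‖+‖b₂‖) = 1.120216, sign → tz>0 ⇒ λ=+1.120216
r₁ = λ·B[:,0] = (+0.91275,+0.40633,-0.04235); r₂ = λ·B[:,1] = (-0.39292,+0.90152,+0.18129)
r₃ = r₁×r₂ = (+0.11184,-0.14883,+0.98252); SVD([r₁ r₂ r₃]) → R = UVᵀ:
  R  [+0.91275 -0.39292 +0.11184]
  R  [+0.40633 +0.90152 -0.14883]
  R  [-0.04235 +0.18129 +0.98252]
t = (-0.20868, +0.12340, +1.12022) m
tr R = 2.796787; θ = arccos((tr R − 1)/2) = 0.454698 rad = 26.052°
axis k = ((R−Rᵀ)₃₂, (R−Rᵀ)₁₃, (R−Rᵀ)₂₁) / (2 sinθ) = (+0.375830, +0.175543, +0.909910)
rvec = θ·k = (+0.170889, +0.079819, +0.413735)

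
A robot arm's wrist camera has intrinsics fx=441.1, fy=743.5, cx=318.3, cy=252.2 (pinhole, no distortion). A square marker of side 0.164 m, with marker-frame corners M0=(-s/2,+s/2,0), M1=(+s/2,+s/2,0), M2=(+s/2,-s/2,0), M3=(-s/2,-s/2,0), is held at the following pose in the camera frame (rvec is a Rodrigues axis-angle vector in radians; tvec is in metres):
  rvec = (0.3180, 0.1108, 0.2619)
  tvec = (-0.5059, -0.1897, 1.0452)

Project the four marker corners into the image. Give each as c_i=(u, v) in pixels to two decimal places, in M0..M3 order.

c0=(70.93, 157.77) c1=(133.55, 187.84) c2=(140.80, 74.20) c3=(74.87, 43.78)

Intrinsics K: fx=441.1, fy=743.5, cx=318.3, cy=252.2
Marker side s = 0.164 m; corners in marker frame (Z=0):
  M0 = (-0.0820, +0.0820, 0)
  M1 = (+0.0820, +0.0820, 0)
  M2 = (+0.0820, -0.0820, 0)
  M3 = (-0.0820, -0.0820, 0)
rvec = (0.3180, 0.1108, 0.2619), |rvec| = θ = 0.42661 rad = 24.443°
Rodrigues: sinθ=0.41378, 1−cosθ=0.08962; R = I + sinθ·[k]× + (1−cosθ)·[k]×²:
    [+0.96018 -0.23668 +0.14848]
    [+0.27138 +0.91642 -0.29415]
    [-0.06646 +0.32273 +0.94415]
t = (-0.5059, -0.1897, 1.0452) m
M0: Pc = R·M0+t = (-0.60404, -0.13681, +1.07711); u = 441.1·(-0.60404)/1.07711 + 318.3 = 70.9325, v = 743.5·(-0.13681)/1.07711 + 252.2 = 157.7664
M1: Pc = R·M1+t = (-0.44657, -0.09230, +1.06621); u = 441.1·(-0.44657)/1.06621 + 318.3 = 133.5498, v = 743.5·(-0.09230)/1.06621 + 252.2 = 187.8365
M2: Pc = R·M2+t = (-0.40776, -0.24259, +1.01329); u = 441.1·(-0.40776)/1.01329 + 318.3 = 140.7963, v = 743.5·(-0.24259)/1.01329 + 252.2 = 74.1969
M3: Pc = R·M3+t = (-0.56523, -0.28710, +1.02419); u = 441.1·(-0.56523)/1.02419 + 318.3 = 74.8659, v = 743.5·(-0.28710)/1.02419 + 252.2 = 43.7820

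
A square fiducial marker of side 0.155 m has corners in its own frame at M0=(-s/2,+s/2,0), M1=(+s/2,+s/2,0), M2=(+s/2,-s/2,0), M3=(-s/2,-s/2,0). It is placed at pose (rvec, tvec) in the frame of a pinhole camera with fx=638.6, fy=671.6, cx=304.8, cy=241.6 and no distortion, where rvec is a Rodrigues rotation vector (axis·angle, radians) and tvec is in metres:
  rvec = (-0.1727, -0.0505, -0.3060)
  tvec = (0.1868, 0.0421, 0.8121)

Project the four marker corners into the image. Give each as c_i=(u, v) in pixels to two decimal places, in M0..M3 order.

c0=(414.66, 358.16) c1=(530.10, 318.30) c2=(487.09, 198.29) c3=(374.56, 235.22)

Intrinsics K: fx=638.6, fy=671.6, cx=304.8, cy=241.6
Marker side s = 0.155 m; corners in marker frame (Z=0):
  M0 = (-0.0775, +0.0775, 0)
  M1 = (+0.0775, +0.0775, 0)
  M2 = (+0.0775, -0.0775, 0)
  M3 = (-0.0775, -0.0775, 0)
rvec = (-0.1727, -0.0505, -0.3060), |rvec| = θ = 0.35498 rad = 20.339°
Rodrigues: sinθ=0.34757, 1−cosθ=0.06235; R = I + sinθ·[k]× + (1−cosθ)·[k]×²:
    [+0.95241 +0.30393 -0.02330]
    [-0.29530 +0.93891 +0.17674]
    [+0.07559 -0.16145 +0.98398]
t = (0.1868, 0.0421, 0.8121) m
M0: Pc = R·M0+t = (+0.13654, +0.13775, +0.79373); u = 638.6·(+0.13654)/0.79373 + 304.8 = 414.6563, v = 671.6·(+0.13775)/0.79373 + 241.6 = 358.1561
M1: Pc = R·M1+t = (+0.28417, +0.09198, +0.80545); u = 638.6·(+0.28417)/0.80545 + 304.8 = 530.1019, v = 671.6·(+0.09198)/0.80545 + 241.6 = 318.2953
M2: Pc = R·M2+t = (+0.23706, -0.05355, +0.83047); u = 638.6·(+0.23706)/0.83047 + 304.8 = 487.0879, v = 671.6·(-0.05355)/0.83047 + 241.6 = 198.2930
M3: Pc = R·M3+t = (+0.08943, -0.00778, +0.81875); u = 638.6·(+0.08943)/0.81875 + 304.8 = 374.5553, v = 671.6·(-0.00778)/0.81875 + 241.6 = 235.2181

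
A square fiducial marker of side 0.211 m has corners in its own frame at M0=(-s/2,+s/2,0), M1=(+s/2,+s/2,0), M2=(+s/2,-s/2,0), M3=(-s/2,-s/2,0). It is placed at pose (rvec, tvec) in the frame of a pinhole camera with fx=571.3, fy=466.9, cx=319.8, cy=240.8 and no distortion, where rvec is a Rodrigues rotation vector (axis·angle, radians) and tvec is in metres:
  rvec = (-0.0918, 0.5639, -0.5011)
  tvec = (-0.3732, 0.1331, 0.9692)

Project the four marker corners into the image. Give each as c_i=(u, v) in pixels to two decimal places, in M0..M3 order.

c0=(88.05, 369.98) c1=(159.52, 332.15) c2=(112.30, 235.90) c3=(48.64, 281.58)

Intrinsics K: fx=571.3, fy=466.9, cx=319.8, cy=240.8
Marker side s = 0.211 m; corners in marker frame (Z=0):
  M0 = (-0.1055, +0.1055, 0)
  M1 = (+0.1055, +0.1055, 0)
  M2 = (+0.1055, -0.1055, 0)
  M3 = (-0.1055, -0.1055, 0)
rvec = (-0.0918, 0.5639, -0.5011), |rvec| = θ = 0.75994 rad = 43.541°
Rodrigues: sinθ=0.68888, 1−cosθ=0.27512; R = I + sinθ·[k]× + (1−cosθ)·[k]×²:
    [+0.72889 +0.42958 +0.53308]
    [-0.47890 +0.87636 -0.05140]
    [-0.48925 -0.21783 +0.84450]
t = (-0.3732, 0.1331, 0.9692) m
M0: Pc = R·M0+t = (-0.40478, +0.27608, +0.99784); u = 571.3·(-0.40478)/0.99784 + 319.8 = 88.0491, v = 466.9·(+0.27608)/0.99784 + 240.8 = 369.9816
M1: Pc = R·M1+t = (-0.25098, +0.17503, +0.89460); u = 571.3·(-0.25098)/0.89460 + 319.8 = 159.5214, v = 466.9·(+0.17503)/0.89460 + 240.8 = 332.1505
M2: Pc = R·M2+t = (-0.34162, -0.00988, +0.94056); u = 571.3·(-0.34162)/0.94056 + 319.8 = 112.2980, v = 466.9·(-0.00988)/0.94056 + 240.8 = 235.8953
M3: Pc = R·M3+t = (-0.49542, +0.09117, +1.04380); u = 571.3·(-0.49542)/1.04380 + 319.8 = 48.6433, v = 466.9·(+0.09117)/1.04380 + 240.8 = 281.5803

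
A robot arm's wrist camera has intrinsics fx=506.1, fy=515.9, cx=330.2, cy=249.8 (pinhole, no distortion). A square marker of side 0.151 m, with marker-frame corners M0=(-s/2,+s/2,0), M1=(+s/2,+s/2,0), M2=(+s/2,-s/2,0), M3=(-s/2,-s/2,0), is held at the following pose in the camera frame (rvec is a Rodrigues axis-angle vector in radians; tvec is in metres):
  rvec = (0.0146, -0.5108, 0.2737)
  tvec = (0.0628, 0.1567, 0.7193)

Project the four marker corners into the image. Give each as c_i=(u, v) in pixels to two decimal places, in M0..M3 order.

Intrinsics K: fx=506.1, fy=515.9, cx=330.2, cy=249.8
Marker side s = 0.151 m; corners in marker frame (Z=0):
  M0 = (-0.0755, +0.0755, 0)
  M1 = (+0.0755, +0.0755, 0)
  M2 = (+0.0755, -0.0755, 0)
  M3 = (-0.0755, -0.0755, 0)
rvec = (0.0146, -0.5108, 0.2737), |rvec| = θ = 0.57969 rad = 33.214°
Rodrigues: sinθ=0.54777, 1−cosθ=0.16337; R = I + sinθ·[k]× + (1−cosθ)·[k]×²:
    [+0.83674 -0.26225 -0.48073]
    [+0.25500 +0.96348 -0.08176]
    [+0.48461 -0.05417 +0.87305]
t = (0.0628, 0.1567, 0.7193) m
M0: Pc = R·M0+t = (-0.02017, +0.21019, +0.67862); u = 506.1·(-0.02017)/0.67862 + 330.2 = 315.1550, v = 515.9·(+0.21019)/0.67862 + 249.8 = 409.5900
M1: Pc = R·M1+t = (+0.10617, +0.24870, +0.75180); u = 506.1·(+0.10617)/0.75180 + 330.2 = 401.6745, v = 515.9·(+0.24870)/0.75180 + 249.8 = 420.4599
M2: Pc = R·M2+t = (+0.14577, +0.10321, +0.75998); u = 506.1·(+0.14577)/0.75998 + 330.2 = 427.2765, v = 515.9·(+0.10321)/0.75998 + 249.8 = 319.8626
M3: Pc = R·M3+t = (+0.01943, +0.06470, +0.68680); u = 506.1·(+0.01943)/0.68680 + 330.2 = 344.5153, v = 515.9·(+0.06470)/0.68680 + 249.8 = 298.4039

c0=(315.16, 409.59) c1=(401.67, 420.46) c2=(427.28, 319.86) c3=(344.52, 298.40)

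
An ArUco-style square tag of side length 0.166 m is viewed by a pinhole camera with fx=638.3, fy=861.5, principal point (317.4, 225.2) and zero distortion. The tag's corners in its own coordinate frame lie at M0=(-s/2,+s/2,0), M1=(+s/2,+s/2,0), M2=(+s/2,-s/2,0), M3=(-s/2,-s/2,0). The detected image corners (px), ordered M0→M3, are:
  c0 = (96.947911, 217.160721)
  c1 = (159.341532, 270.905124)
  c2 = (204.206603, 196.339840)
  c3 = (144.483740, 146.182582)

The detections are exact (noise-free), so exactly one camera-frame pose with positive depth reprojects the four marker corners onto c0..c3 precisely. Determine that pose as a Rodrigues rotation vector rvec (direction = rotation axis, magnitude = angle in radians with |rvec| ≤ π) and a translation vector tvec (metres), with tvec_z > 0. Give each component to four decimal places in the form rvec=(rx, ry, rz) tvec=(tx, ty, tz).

Intrinsics K: fx=638.3, fy=861.5, cx=317.4, cy=225.2
Marker side s = 0.166 m; corners in marker frame (Z=0):
  M0 = (-0.0830, +0.0830, 0)
  M1 = (+0.0830, +0.0830, 0)
  M2 = (+0.0830, -0.0830, 0)
  M3 = (-0.0830, -0.0830, 0)
Detected image corners:
  c0 = (96.947911, 217.160721) px
  c1 = (159.341532, 270.905124) px
  c2 = (204.206603, 196.339840) px
  c3 = (144.483740, 146.182582) px
Planar DLT: solve 8×8 A·h = b for H (H[2,2]=1):
  H  [+356.92135 -326.30334 +151.67362]
  H  [+297.99915 +372.50243 +206.53746]
  H  [-0.07067 -0.31697 +1.00000]
B = K⁻¹H; ‖b₁‖=0.700696, ‖b₂‖=0.700696; λ = 2/(‖b₁‖+‖b₂‖) = 1.427153, sign → tz>0 ⇒ λ=+1.427153
r₁ = λ·B[:,0] = (+0.84818,+0.52003,-0.10085); r₂ = λ·B[:,1] = (-0.50463,+0.73533,-0.45237)
r₃ = r₁×r₂ = (-0.16108,+0.43458,+0.88611); SVD([r₁ r₂ r₃]) → R = UVᵀ:
  R  [+0.84818 -0.50463 -0.16108]
  R  [+0.52003 +0.73533 +0.43458]
  R  [-0.10085 -0.45237 +0.88611]
t = (-0.37054, -0.03092, +1.42715) m
tr R = 2.469623; θ = arccos((tr R − 1)/2) = 0.745408 rad = 42.709°
axis k = ((R−Rᵀ)₃₂, (R−Rᵀ)₁₃, (R−Rᵀ)₂₁) / (2 sinθ) = (-0.653826, -0.044402, +0.755341)
rvec = θ·k = (-0.487367, -0.033097, +0.563037)

rvec=(-0.4874, -0.0331, 0.5630) tvec=(-0.3705, -0.0309, 1.4272)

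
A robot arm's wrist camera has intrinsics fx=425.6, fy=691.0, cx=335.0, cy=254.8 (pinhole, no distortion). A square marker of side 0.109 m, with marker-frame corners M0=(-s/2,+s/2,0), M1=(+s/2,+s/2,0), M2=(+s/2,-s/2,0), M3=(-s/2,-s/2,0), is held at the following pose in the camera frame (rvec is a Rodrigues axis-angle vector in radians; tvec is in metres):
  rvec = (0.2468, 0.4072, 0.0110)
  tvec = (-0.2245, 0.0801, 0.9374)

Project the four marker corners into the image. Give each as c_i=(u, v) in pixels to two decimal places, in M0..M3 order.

c0=(215.67, 347.03) c1=(256.07, 356.11) c2=(251.79, 278.14) c3=(210.48, 272.31)

Intrinsics K: fx=425.6, fy=691.0, cx=335.0, cy=254.8
Marker side s = 0.109 m; corners in marker frame (Z=0):
  M0 = (-0.0545, +0.0545, 0)
  M1 = (+0.0545, +0.0545, 0)
  M2 = (+0.0545, -0.0545, 0)
  M3 = (-0.0545, -0.0545, 0)
rvec = (0.2468, 0.4072, 0.0110), |rvec| = θ = 0.47628 rad = 27.289°
Rodrigues: sinθ=0.45848, 1−cosθ=0.11129; R = I + sinθ·[k]× + (1−cosθ)·[k]×²:
    [+0.91859 +0.03872 +0.39331]
    [+0.05989 +0.97006 -0.23538]
    [-0.39065 +0.23977 +0.88877]
t = (-0.2245, 0.0801, 0.9374) m
M0: Pc = R·M0+t = (-0.27245, +0.12970, +0.97176); u = 425.6·(-0.27245)/0.97176 + 335.0 = 215.6739, v = 691.0·(+0.12970)/0.97176 + 254.8 = 347.0301
M1: Pc = R·M1+t = (-0.17233, +0.13623, +0.92918); u = 425.6·(-0.17233)/0.92918 + 335.0 = 256.0675, v = 691.0·(+0.13623)/0.92918 + 254.8 = 356.1117
M2: Pc = R·M2+t = (-0.17655, +0.03050, +0.90304); u = 425.6·(-0.17655)/0.90304 + 335.0 = 251.7942, v = 691.0·(+0.03050)/0.90304 + 254.8 = 278.1354
M3: Pc = R·M3+t = (-0.27667, +0.02397, +0.94562); u = 425.6·(-0.27667)/0.94562 + 335.0 = 210.4766, v = 691.0·(+0.02397)/0.94562 + 254.8 = 272.3140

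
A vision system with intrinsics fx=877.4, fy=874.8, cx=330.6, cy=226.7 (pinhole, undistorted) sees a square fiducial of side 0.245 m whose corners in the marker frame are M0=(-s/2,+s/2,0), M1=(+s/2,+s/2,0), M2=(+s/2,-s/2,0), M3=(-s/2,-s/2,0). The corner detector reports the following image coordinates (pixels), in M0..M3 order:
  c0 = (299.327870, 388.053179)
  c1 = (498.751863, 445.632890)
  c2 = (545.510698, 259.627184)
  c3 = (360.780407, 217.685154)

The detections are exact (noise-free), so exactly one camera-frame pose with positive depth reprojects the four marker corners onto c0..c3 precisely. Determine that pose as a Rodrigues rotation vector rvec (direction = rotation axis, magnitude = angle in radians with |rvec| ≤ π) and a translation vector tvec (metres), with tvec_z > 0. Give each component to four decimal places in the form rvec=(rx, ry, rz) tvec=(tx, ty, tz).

rvec=(-0.4729, 0.2195, 0.2852) tvec=(0.1159, 0.1191, 1.0839)

Intrinsics K: fx=877.4, fy=874.8, cx=330.6, cy=226.7
Marker side s = 0.245 m; corners in marker frame (Z=0):
  M0 = (-0.1225, +0.1225, 0)
  M1 = (+0.1225, +0.1225, 0)
  M2 = (+0.1225, -0.1225, 0)
  M3 = (-0.1225, -0.1225, 0)
Detected image corners:
  c0 = (299.327870, 388.053179) px
  c1 = (498.751863, 445.632890) px
  c2 = (545.510698, 259.627184) px
  c3 = (360.780407, 217.685154) px
Planar DLT: solve 8×8 A·h = b for H (H[2,2]=1):
  H  [+675.52850 -384.96136 +424.40620]
  H  [+119.26340 +600.77887 +322.80367]
  H  [-0.25124 -0.38301 +1.00000]
B = K⁻¹H; ‖b₁‖=0.922612, ‖b₂‖=0.922612; λ = 2/(‖b₁‖+‖b₂‖) = 1.083879, sign → tz>0 ⇒ λ=+1.083879
r₁ = λ·B[:,0] = (+0.93711,+0.21834,-0.27232); r₂ = λ·B[:,1] = (-0.31913,+0.85195,-0.41514)
r₃ = r₁×r₂ = (+0.14136,+0.47594,+0.86805); SVD([r₁ r₂ r₃]) → R = UVᵀ:
  R  [+0.93711 -0.31913 +0.14136]
  R  [+0.21834 +0.85195 +0.47594]
  R  [-0.27232 -0.41514 +0.86805]
t = (+0.11588, +0.11907, +1.08388) m
tr R = 2.657101; θ = arccos((tr R − 1)/2) = 0.594282 rad = 34.050°
axis k = ((R−Rᵀ)₃₂, (R−Rᵀ)₁₃, (R−Rᵀ)₂₁) / (2 sinθ) = (-0.795724, +0.369411, +0.479957)
rvec = θ·k = (-0.472885, +0.219534, +0.285230)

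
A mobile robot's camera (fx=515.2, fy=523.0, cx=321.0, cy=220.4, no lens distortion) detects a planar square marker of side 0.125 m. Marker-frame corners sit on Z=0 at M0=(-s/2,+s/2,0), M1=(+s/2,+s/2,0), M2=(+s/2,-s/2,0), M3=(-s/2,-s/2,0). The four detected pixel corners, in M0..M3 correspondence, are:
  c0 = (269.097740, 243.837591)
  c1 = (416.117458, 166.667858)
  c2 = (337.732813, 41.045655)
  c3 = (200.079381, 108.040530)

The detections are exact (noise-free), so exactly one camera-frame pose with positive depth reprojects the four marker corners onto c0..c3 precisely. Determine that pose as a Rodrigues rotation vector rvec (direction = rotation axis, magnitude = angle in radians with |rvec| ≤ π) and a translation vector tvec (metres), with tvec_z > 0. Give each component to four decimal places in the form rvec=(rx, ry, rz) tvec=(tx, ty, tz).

Intrinsics K: fx=515.2, fy=523.0, cx=321.0, cy=220.4
Marker side s = 0.125 m; corners in marker frame (Z=0):
  M0 = (-0.0625, +0.0625, 0)
  M1 = (+0.0625, +0.0625, 0)
  M2 = (+0.0625, -0.0625, 0)
  M3 = (-0.0625, -0.0625, 0)
Detected image corners:
  c0 = (269.097740, 243.837591) px
  c1 = (416.117458, 166.667858) px
  c2 = (337.732813, 41.045655) px
  c3 = (200.079381, 108.040530) px
Planar DLT: solve 8×8 A·h = b for H (H[2,2]=1):
  H  [+1216.21338 +388.31718 +305.38623]
  H  [-538.80193 +952.64051 +136.61817]
  H  [+0.25859 -0.66033 +1.00000]
B = K⁻¹H; ‖b₁‖=2.490505, ‖b₂‖=2.490505; λ = 2/(‖b₁‖+‖b₂‖) = 0.401525, sign → tz>0 ⇒ λ=+0.401525
r₁ = λ·B[:,0] = (+0.88317,-0.45741,+0.10383); r₂ = λ·B[:,1] = (+0.46784,+0.84311,-0.26514)
r₃ = r₁×r₂ = (+0.03374,+0.28274,+0.95860); SVD([r₁ r₂ r₃]) → R = UVᵀ:
  R  [+0.88317 +0.46784 +0.03374]
  R  [-0.45741 +0.84311 +0.28274]
  R  [+0.10383 -0.26514 +0.95860]
t = (-0.01217, -0.06432, +0.40153) m
tr R = 2.684883; θ = arccos((tr R − 1)/2) = 0.568997 rad = 32.601°
axis k = ((R−Rᵀ)₃₂, (R−Rᵀ)₁₃, (R−Rᵀ)₂₁) / (2 sinθ) = (-0.508436, -0.065050, -0.858639)
rvec = θ·k = (-0.289299, -0.037013, -0.488563)

rvec=(-0.2893, -0.0370, -0.4886) tvec=(-0.0122, -0.0643, 0.4015)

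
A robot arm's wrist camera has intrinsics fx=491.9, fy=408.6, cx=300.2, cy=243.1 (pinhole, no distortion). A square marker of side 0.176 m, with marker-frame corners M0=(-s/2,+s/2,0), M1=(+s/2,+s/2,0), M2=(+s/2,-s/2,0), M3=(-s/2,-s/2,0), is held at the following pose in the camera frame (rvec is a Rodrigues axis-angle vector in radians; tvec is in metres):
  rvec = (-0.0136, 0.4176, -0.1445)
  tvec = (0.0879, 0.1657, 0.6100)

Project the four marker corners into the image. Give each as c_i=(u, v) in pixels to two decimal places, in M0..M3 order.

c0=(315.85, 412.05) c1=(454.91, 415.08) c2=(432.37, 289.78) c3=(297.39, 300.47)

Intrinsics K: fx=491.9, fy=408.6, cx=300.2, cy=243.1
Marker side s = 0.176 m; corners in marker frame (Z=0):
  M0 = (-0.0880, +0.0880, 0)
  M1 = (+0.0880, +0.0880, 0)
  M2 = (+0.0880, -0.0880, 0)
  M3 = (-0.0880, -0.0880, 0)
rvec = (-0.0136, 0.4176, -0.1445), |rvec| = θ = 0.44210 rad = 25.331°
Rodrigues: sinθ=0.42784, 1−cosθ=0.09615; R = I + sinθ·[k]× + (1−cosθ)·[k]×²:
    [+0.90394 +0.13704 +0.40510]
    [-0.14263 +0.98964 -0.01652]
    [-0.40316 -0.04284 +0.91413]
t = (0.0879, 0.1657, 0.6100) m
M0: Pc = R·M0+t = (+0.02041, +0.26534, +0.64171); u = 491.9·(+0.02041)/0.64171 + 300.2 = 315.8474, v = 408.6·(+0.26534)/0.64171 + 243.1 = 412.0520
M1: Pc = R·M1+t = (+0.17951, +0.24024, +0.57075); u = 491.9·(+0.17951)/0.57075 + 300.2 = 454.9075, v = 408.6·(+0.24024)/0.57075 + 243.1 = 415.0849
M2: Pc = R·M2+t = (+0.15539, +0.06606, +0.57829); u = 491.9·(+0.15539)/0.57829 + 300.2 = 432.3736, v = 408.6·(+0.06606)/0.57829 + 243.1 = 289.7757
M3: Pc = R·M3+t = (-0.00371, +0.09116, +0.64925); u = 491.9·(-0.00371)/0.64925 + 300.2 = 297.3913, v = 408.6·(+0.09116)/0.64925 + 243.1 = 300.4731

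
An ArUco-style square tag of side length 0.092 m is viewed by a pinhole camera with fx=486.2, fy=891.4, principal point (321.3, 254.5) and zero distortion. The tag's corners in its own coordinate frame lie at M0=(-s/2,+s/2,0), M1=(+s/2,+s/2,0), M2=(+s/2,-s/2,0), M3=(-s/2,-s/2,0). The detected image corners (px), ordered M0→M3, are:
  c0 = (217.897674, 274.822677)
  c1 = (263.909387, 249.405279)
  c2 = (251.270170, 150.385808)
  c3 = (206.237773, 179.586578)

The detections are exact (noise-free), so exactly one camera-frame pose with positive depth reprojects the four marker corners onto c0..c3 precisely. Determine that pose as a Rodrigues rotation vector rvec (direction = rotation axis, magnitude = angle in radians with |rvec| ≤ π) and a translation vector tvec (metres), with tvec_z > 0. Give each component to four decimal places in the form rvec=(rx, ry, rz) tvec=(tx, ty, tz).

rvec=(-0.0443, 0.3897, -0.2547) tvec=(-0.1455, -0.0373, 0.8134)

Intrinsics K: fx=486.2, fy=891.4, cx=321.3, cy=254.5
Marker side s = 0.092 m; corners in marker frame (Z=0):
  M0 = (-0.0460, +0.0460, 0)
  M1 = (+0.0460, +0.0460, 0)
  M2 = (+0.0460, -0.0460, 0)
  M3 = (-0.0460, -0.0460, 0)
Detected image corners:
  c0 = (217.897674, 274.822677) px
  c1 = (263.909387, 249.405279) px
  c2 = (251.270170, 150.385808) px
  c3 = (206.237773, 179.586578) px
Planar DLT: solve 8×8 A·h = b for H (H[2,2]=1):
  H  [+387.93031 +105.55423 +234.32095]
  H  [-394.10950 +1031.30336 +213.58478]
  H  [-0.45500 -0.11240 +1.00000]
B = K⁻¹H; ‖b₁‖=1.229369, ‖b₂‖=1.229369; λ = 2/(‖b₁‖+‖b₂‖) = 0.813425, sign → tz>0 ⇒ λ=+0.813425
r₁ = λ·B[:,0] = (+0.89360,-0.25397,-0.37011); r₂ = λ·B[:,1] = (+0.23701,+0.96719,-0.09143)
r₃ = r₁×r₂ = (+0.38119,-0.00602,+0.92448); SVD([r₁ r₂ r₃]) → R = UVᵀ:
  R  [+0.89360 +0.23701 +0.38119]
  R  [-0.25397 +0.96719 -0.00602]
  R  [-0.37011 -0.09143 +0.92448]
t = (-0.14552, -0.03734, +0.81343) m
tr R = 2.785272; θ = arccos((tr R − 1)/2) = 0.467637 rad = 26.794°
axis k = ((R−Rᵀ)₃₂, (R−Rᵀ)₁₃, (R−Rᵀ)₂₁) / (2 sinθ) = (-0.094735, +0.833332, -0.544594)
rvec = θ·k = (-0.044302, +0.389697, -0.254672)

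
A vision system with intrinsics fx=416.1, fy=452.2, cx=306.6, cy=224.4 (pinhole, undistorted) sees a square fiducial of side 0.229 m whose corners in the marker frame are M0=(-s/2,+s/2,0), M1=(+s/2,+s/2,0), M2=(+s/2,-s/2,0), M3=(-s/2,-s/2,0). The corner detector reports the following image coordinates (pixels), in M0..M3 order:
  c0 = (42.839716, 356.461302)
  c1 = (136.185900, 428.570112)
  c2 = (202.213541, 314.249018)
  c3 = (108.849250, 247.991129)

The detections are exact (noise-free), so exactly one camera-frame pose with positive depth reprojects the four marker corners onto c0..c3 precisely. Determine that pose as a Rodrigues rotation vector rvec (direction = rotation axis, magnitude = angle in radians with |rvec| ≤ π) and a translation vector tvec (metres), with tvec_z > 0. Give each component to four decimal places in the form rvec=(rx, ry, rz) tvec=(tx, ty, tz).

rvec=(-0.1244, 0.1019, 0.5437) tvec=(-0.3593, 0.1990, 0.8102)

Intrinsics K: fx=416.1, fy=452.2, cx=306.6, cy=224.4
Marker side s = 0.229 m; corners in marker frame (Z=0):
  M0 = (-0.1145, +0.1145, 0)
  M1 = (+0.1145, +0.1145, 0)
  M2 = (+0.1145, -0.1145, 0)
  M3 = (-0.1145, -0.1145, 0)
Detected image corners:
  c0 = (42.839716, 356.461302) px
  c1 = (136.185900, 428.570112) px
  c2 = (202.213541, 314.249018) px
  c3 = (108.849250, 247.991129) px
Planar DLT: solve 8×8 A·h = b for H (H[2,2]=1):
  H  [+388.09447 -302.02630 +122.09213]
  H  [+248.14576 +448.44871 +335.47024]
  H  [-0.15973 -0.11211 +1.00000]
B = K⁻¹H; ‖b₁‖=1.234199, ‖b₂‖=1.234199; λ = 2/(‖b₁‖+‖b₂‖) = 0.810242, sign → tz>0 ⇒ λ=+0.810242
r₁ = λ·B[:,0] = (+0.85107,+0.50885,-0.12942); r₂ = λ·B[:,1] = (-0.52118,+0.84860,-0.09084)
r₃ = r₁×r₂ = (+0.06360,+0.14476,+0.98742); SVD([r₁ r₂ r₃]) → R = UVᵀ:
  R  [+0.85107 -0.52118 +0.06360]
  R  [+0.50885 +0.84860 +0.14476]
  R  [-0.12942 -0.09084 +0.98742]
t = (-0.35928, +0.19901, +0.81024) m
tr R = 2.687091; θ = arccos((tr R − 1)/2) = 0.566945 rad = 32.484°
axis k = ((R−Rᵀ)₃₂, (R−Rᵀ)₁₃, (R−Rᵀ)₂₁) / (2 sinθ) = (-0.219344, +0.179708, +0.958954)
rvec = θ·k = (-0.124356, +0.101885, +0.543675)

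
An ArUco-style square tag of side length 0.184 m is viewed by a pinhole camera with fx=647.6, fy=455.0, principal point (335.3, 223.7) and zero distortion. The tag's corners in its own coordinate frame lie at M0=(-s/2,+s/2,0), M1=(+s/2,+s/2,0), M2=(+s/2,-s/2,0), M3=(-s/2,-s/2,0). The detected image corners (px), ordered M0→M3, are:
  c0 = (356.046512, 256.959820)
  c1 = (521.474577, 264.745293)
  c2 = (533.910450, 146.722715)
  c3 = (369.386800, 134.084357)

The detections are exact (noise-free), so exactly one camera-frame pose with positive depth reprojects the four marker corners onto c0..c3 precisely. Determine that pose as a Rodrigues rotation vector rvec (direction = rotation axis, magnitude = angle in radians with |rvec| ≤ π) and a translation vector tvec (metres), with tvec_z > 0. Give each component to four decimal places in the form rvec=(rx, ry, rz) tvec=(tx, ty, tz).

rvec=(-0.0029, -0.1533, 0.0770) tvec=(0.1194, -0.0351, 0.6930)

Intrinsics K: fx=647.6, fy=455.0, cx=335.3, cy=223.7
Marker side s = 0.184 m; corners in marker frame (Z=0):
  M0 = (-0.0920, +0.0920, 0)
  M1 = (+0.0920, +0.0920, 0)
  M2 = (+0.0920, -0.0920, 0)
  M3 = (-0.0920, -0.0920, 0)
Detected image corners:
  c0 = (356.046512, 256.959820) px
  c1 = (521.474577, 264.745293) px
  c2 = (533.910450, 146.722715) px
  c3 = (369.386800, 134.084357) px
Planar DLT: solve 8×8 A·h = b for H (H[2,2]=1):
  H  [+994.56600 -75.60581 +446.88188]
  H  [+99.66018 +651.81845 +200.66157]
  H  [+0.22004 -0.01260 +1.00000]
B = K⁻¹H; ‖b₁‖=1.443036, ‖b₂‖=1.443036; λ = 2/(‖b₁‖+‖b₂‖) = 0.692983, sign → tz>0 ⇒ λ=+0.692983
r₁ = λ·B[:,0] = (+0.98532,+0.07682,+0.15248); r₂ = λ·B[:,1] = (-0.07638,+0.99704,-0.00873)
r₃ = r₁×r₂ = (-0.15270,-0.00304,+0.98827); SVD([r₁ r₂ r₃]) → R = UVᵀ:
  R  [+0.98532 -0.07638 -0.15270]
  R  [+0.07682 +0.99704 -0.00304]
  R  [+0.15248 -0.00873 +0.98827]
t = (+0.11940, -0.03509, +0.69298) m
tr R = 2.970625; θ = arccos((tr R − 1)/2) = 0.171603 rad = 9.832°
axis k = ((R−Rᵀ)₃₂, (R−Rᵀ)₁₃, (R−Rᵀ)₂₁) / (2 sinθ) = (-0.016674, -0.893587, +0.448580)
rvec = θ·k = (-0.002861, -0.153342, +0.076978)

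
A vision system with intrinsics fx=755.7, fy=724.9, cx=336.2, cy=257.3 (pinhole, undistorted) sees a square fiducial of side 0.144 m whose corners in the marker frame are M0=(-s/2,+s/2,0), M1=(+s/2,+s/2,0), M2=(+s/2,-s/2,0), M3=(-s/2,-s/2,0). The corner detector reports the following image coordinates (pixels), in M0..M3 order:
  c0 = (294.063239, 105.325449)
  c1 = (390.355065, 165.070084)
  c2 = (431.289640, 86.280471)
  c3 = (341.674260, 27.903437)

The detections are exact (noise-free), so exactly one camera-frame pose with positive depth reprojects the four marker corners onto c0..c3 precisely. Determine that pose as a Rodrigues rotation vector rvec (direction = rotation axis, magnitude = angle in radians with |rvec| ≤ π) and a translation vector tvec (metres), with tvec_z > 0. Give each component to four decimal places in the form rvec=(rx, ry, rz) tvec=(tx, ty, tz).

Intrinsics K: fx=755.7, fy=724.9, cx=336.2, cy=257.3
Marker side s = 0.144 m; corners in marker frame (Z=0):
  M0 = (-0.0720, +0.0720, 0)
  M1 = (+0.0720, +0.0720, 0)
  M2 = (+0.0720, -0.0720, 0)
  M3 = (-0.0720, -0.0720, 0)
Detected image corners:
  c0 = (294.063239, 105.325449) px
  c1 = (390.355065, 165.070084) px
  c2 = (431.289640, 86.280471) px
  c3 = (341.674260, 27.903437) px
Planar DLT: solve 8×8 A·h = b for H (H[2,2]=1):
  H  [+713.28827 -456.26091 +365.62667]
  H  [+428.07030 +503.11418 +95.39351]
  H  [+0.18790 -0.40929 +1.00000]
B = K⁻¹H; ‖b₁‖=1.024593, ‖b₂‖=1.024593; λ = 2/(‖b₁‖+‖b₂‖) = 0.975997, sign → tz>0 ⇒ λ=+0.975997
r₁ = λ·B[:,0] = (+0.83963,+0.51126,+0.18339); r₂ = λ·B[:,1] = (-0.41155,+0.81918,-0.39947)
r₃ = r₁×r₂ = (-0.35446,+0.25994,+0.89822); SVD([r₁ r₂ r₃]) → R = UVᵀ:
  R  [+0.83963 -0.41155 -0.35446]
  R  [+0.51126 +0.81918 +0.25994]
  R  [+0.18339 -0.39947 +0.89822]
t = (+0.03800, -0.21799, +0.97600) m
tr R = 2.557028; θ = arccos((tr R − 1)/2) = 0.678502 rad = 38.875°
axis k = ((R−Rᵀ)₃₂, (R−Rᵀ)₁₃, (R−Rᵀ)₂₁) / (2 sinθ) = (-0.525316, -0.428478, +0.735153)
rvec = θ·k = (-0.356428, -0.290723, +0.498803)

rvec=(-0.3564, -0.2907, 0.4988) tvec=(0.0380, -0.2180, 0.9760)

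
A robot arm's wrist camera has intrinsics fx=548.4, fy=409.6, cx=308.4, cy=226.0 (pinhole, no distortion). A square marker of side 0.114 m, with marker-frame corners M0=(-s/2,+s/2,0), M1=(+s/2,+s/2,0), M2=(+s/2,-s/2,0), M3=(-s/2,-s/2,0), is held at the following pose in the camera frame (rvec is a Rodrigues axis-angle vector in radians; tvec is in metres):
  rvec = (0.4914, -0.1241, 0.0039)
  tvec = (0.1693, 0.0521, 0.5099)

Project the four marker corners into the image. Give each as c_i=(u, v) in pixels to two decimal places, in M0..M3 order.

Intrinsics K: fx=548.4, fy=409.6, cx=308.4, cy=226.0
Marker side s = 0.114 m; corners in marker frame (Z=0):
  M0 = (-0.0570, +0.0570, 0)
  M1 = (+0.0570, +0.0570, 0)
  M2 = (+0.0570, -0.0570, 0)
  M3 = (-0.0570, -0.0570, 0)
rvec = (0.4914, -0.1241, 0.0039), |rvec| = θ = 0.50684 rad = 29.040°
Rodrigues: sinθ=0.48542, 1−cosθ=0.12572; R = I + sinθ·[k]× + (1−cosθ)·[k]×²:
    [+0.99246 -0.03358 -0.11792]
    [-0.02611 +0.88182 -0.47087]
    [+0.11979 +0.47039 +0.87429]
t = (0.1693, 0.0521, 0.5099) m
M0: Pc = R·M0+t = (+0.11082, +0.10385, +0.52988); u = 548.4·(+0.11082)/0.52988 + 308.4 = 423.0883, v = 409.6·(+0.10385)/0.52988 + 226.0 = 306.2774
M1: Pc = R·M1+t = (+0.22396, +0.10088, +0.54354); u = 548.4·(+0.22396)/0.54354 + 308.4 = 534.3582, v = 409.6·(+0.10088)/0.54354 + 226.0 = 302.0175
M2: Pc = R·M2+t = (+0.22778, +0.00035, +0.48992); u = 548.4·(+0.22778)/0.48992 + 308.4 = 563.3759, v = 409.6·(+0.00035)/0.48992 + 226.0 = 226.2911
M3: Pc = R·M3+t = (+0.11464, +0.00332, +0.47626); u = 548.4·(+0.11464)/0.47626 + 308.4 = 440.4096, v = 409.6·(+0.00332)/0.47626 + 226.0 = 228.8593

c0=(423.09, 306.28) c1=(534.36, 302.02) c2=(563.38, 226.29) c3=(440.41, 228.86)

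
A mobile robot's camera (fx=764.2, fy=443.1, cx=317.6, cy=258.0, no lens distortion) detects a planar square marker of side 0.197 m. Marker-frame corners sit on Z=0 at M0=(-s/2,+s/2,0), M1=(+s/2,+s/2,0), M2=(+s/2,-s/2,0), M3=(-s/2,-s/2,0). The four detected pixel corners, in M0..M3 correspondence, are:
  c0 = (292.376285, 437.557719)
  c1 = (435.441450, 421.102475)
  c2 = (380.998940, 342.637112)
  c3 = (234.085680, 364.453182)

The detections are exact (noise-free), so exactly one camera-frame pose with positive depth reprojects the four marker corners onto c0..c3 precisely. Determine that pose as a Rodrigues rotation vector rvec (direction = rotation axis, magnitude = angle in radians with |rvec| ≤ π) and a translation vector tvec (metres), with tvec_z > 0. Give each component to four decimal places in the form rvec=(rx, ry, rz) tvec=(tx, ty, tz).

rvec=(0.2923, 0.2442, -0.3437) tvec=(0.0209, 0.2903, 0.9553)

Intrinsics K: fx=764.2, fy=443.1, cx=317.6, cy=258.0
Marker side s = 0.197 m; corners in marker frame (Z=0):
  M0 = (-0.0985, +0.0985, 0)
  M1 = (+0.0985, +0.0985, 0)
  M2 = (+0.0985, -0.0985, 0)
  M3 = (-0.0985, -0.0985, 0)
Detected image corners:
  c0 = (292.376285, 437.557719) px
  c1 = (435.441450, 421.102475) px
  c2 = (380.998940, 342.637112) px
  c3 = (234.085680, 364.453182) px
Planar DLT: solve 8×8 A·h = b for H (H[2,2]=1):
  H  [+636.37107 +370.27279 +334.30539]
  H  [-212.66572 +482.07858 +392.64893]
  H  [-0.29600 +0.24980 +1.00000]
B = K⁻¹H; ‖b₁‖=1.046748, ‖b₂‖=1.046748; λ = 2/(‖b₁‖+‖b₂‖) = 0.955339, sign → tz>0 ⇒ λ=+0.955339
r₁ = λ·B[:,0] = (+0.91306,-0.29386,-0.28278); r₂ = λ·B[:,1] = (+0.36371,+0.90043,+0.23864)
r₃ = r₁×r₂ = (+0.18449,-0.32074,+0.92902); SVD([r₁ r₂ r₃]) → R = UVᵀ:
  R  [+0.91306 +0.36371 +0.18449]
  R  [-0.29386 +0.90043 -0.32074]
  R  [-0.28278 +0.23864 +0.92902]
t = (+0.02088, +0.29031, +0.95534) m
tr R = 2.742512; θ = arccos((tr R − 1)/2) = 0.513041 rad = 29.395°
axis k = ((R−Rᵀ)₃₂, (R−Rᵀ)₁₃, (R−Rᵀ)₂₁) / (2 sinθ) = (+0.569836, +0.476005, -0.669855)
rvec = θ·k = (+0.292349, +0.244210, -0.343663)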